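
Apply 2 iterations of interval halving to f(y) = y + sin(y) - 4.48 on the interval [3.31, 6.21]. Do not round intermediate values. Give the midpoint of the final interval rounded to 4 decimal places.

f(3.310000) = -1.337612, f(6.210000) = 1.656880 (opposite signs)
step 1: m = 4.760000, f(m) = -0.718867 < 0 → root in [4.760000, 6.210000]
step 2: m = 5.485000, f(m) = 0.288909 > 0 → root in [4.760000, 5.485000]
Midpoint of [4.760000, 5.485000] = 5.122500

5.1225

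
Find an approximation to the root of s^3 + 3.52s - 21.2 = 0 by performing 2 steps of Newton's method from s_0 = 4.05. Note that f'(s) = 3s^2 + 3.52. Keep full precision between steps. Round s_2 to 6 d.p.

2.440256

s_0 = 4.050000: f = 59.486125, f' = 52.727500 → s_1 = 4.050000 - (59.486125)/(52.727500) = 2.921820
s_1 = 2.921820: f = 14.028470, f' = 29.131092 → s_2 = 2.921820 - (14.028470)/(29.131092) = 2.440256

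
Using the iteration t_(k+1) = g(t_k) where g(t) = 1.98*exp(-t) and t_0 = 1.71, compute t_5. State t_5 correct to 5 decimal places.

t_1 = g(1.710000) = 0.358114
t_2 = g(0.358114) = 1.384007
t_3 = g(1.384007) = 0.496134
t_4 = g(0.496134) = 1.205583
t_5 = g(1.205583) = 0.593044

0.59304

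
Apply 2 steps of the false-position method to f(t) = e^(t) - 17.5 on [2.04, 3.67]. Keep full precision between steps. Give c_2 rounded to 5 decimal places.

f(2.040000) = -9.809391, f(3.670000) = 21.751906
step 1: c = 2.546611, f(c) = -4.736223 < 0 → new bracket [2.546611, 3.670000]
step 2: c = 2.747479, f(c) = -1.896749 < 0 → new bracket [2.747479, 3.670000]

2.74748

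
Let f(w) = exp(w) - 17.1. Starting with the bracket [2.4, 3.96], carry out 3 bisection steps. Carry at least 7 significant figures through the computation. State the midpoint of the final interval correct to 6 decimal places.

2.887500

f(2.400000) = -6.076824, f(3.960000) = 35.357326 (opposite signs)
step 1: m = 3.180000, f(m) = 6.946754 > 0 → root in [2.400000, 3.180000]
step 2: m = 2.790000, f(m) = -0.818980 < 0 → root in [2.790000, 3.180000]
step 3: m = 2.985000, f(m) = 2.686502 > 0 → root in [2.790000, 2.985000]
Midpoint of [2.790000, 2.985000] = 2.887500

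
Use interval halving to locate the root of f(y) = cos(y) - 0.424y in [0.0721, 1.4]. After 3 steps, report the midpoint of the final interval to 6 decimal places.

1.151019

f(0.072100) = 0.966832, f(1.400000) = -0.423633 (opposite signs)
step 1: m = 0.736050, f(m) = 0.429041 > 0 → root in [0.736050, 1.400000]
step 2: m = 1.068025, f(m) = 0.029013 > 0 → root in [1.068025, 1.400000]
step 3: m = 1.234012, f(m) = -0.192768 < 0 → root in [1.068025, 1.234012]
Midpoint of [1.068025, 1.234012] = 1.151019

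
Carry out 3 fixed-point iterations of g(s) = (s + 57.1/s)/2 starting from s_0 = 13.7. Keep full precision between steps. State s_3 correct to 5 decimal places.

s_1 = g(13.700000) = 8.933942
s_2 = g(8.933942) = 7.662649
s_3 = g(7.662649) = 7.557190

7.55719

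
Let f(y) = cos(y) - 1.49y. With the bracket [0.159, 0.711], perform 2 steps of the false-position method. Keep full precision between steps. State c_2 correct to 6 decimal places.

f(0.159000) = 0.750476, f(0.711000) = -0.301680
step 1: c = 0.552727, f(c) = 0.027532 > 0 → new bracket [0.552727, 0.711000]
step 2: c = 0.565964, f(c) = 0.000786 > 0 → new bracket [0.565964, 0.711000]

0.565964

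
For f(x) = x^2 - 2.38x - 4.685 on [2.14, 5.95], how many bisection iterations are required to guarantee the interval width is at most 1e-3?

Initial width b − a = 5.95 − 2.14 = 3.810000.
After n steps the width is (b−a)/2^n; need (b−a)/2^n ≤ 1e-3.
So n ≥ log₂(3.810000/1e-3) = log₂(3810.0000) ≈ 11.8956.
Hence n = 12.

12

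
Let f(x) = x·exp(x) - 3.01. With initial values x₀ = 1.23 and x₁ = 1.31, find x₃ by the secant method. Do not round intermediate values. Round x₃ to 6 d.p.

f(x_0) = 1.198112, f(x_1) = 1.845088
x_2 = 1.310000 - (1.845088)·(1.310000 - 1.230000)/(1.845088 - (1.198112)) = 1.081851; f(x_2) = 0.181604
x_3 = 1.081851 - (0.181604)·(1.081851 - 1.310000)/(0.181604 - (1.845088)) = 1.056943; f(x_3) = 0.031419

1.056943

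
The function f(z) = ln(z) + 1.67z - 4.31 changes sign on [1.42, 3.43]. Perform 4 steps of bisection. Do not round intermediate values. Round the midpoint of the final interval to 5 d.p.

f(1.420000) = -1.587943, f(3.430000) = 2.650660 (opposite signs)
step 1: m = 2.425000, f(m) = 0.625582 > 0 → root in [1.420000, 2.425000]
step 2: m = 1.922500, f(m) = -0.445799 < 0 → root in [1.922500, 2.425000]
step 3: m = 2.173750, f(m) = 0.096616 > 0 → root in [1.922500, 2.173750]
step 4: m = 2.048125, f(m) = -0.172707 < 0 → root in [2.048125, 2.173750]
Midpoint of [2.048125, 2.173750] = 2.110937

2.11094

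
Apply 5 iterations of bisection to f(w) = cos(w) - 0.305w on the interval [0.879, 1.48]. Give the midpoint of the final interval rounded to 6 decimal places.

f(0.879000) = 0.369827, f(1.480000) = -0.360728 (opposite signs)
step 1: m = 1.179500, f(m) = 0.021640 > 0 → root in [1.179500, 1.480000]
step 2: m = 1.329750, f(m) = -0.166855 < 0 → root in [1.179500, 1.329750]
step 3: m = 1.254625, f(m) = -0.071731 < 0 → root in [1.179500, 1.254625]
step 4: m = 1.217062, f(m) = -0.024801 < 0 → root in [1.179500, 1.217062]
step 5: m = 1.198281, f(m) = -0.001517 < 0 → root in [1.179500, 1.198281]
Midpoint of [1.179500, 1.198281] = 1.188891

1.188891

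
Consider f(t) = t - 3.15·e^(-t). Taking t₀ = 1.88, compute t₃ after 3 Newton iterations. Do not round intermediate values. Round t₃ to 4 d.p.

1.0750

Newton update: t ← t − f(t)/f'(t).
f'(t) = 1 + 3.15·e^(-t)
t_0 = 1.880000: f = 1.399341, f' = 1.480659 → t_1 = 1.880000 - (1.399341)/(1.480659) = 0.934920
t_1 = 0.934920: f = -0.301825, f' = 2.236745 → t_2 = 0.934920 - (-0.301825)/(2.236745) = 1.069859
t_2 = 1.069859: f = -0.010770, f' = 2.080629 → t_3 = 1.069859 - (-0.010770)/(2.080629) = 1.075035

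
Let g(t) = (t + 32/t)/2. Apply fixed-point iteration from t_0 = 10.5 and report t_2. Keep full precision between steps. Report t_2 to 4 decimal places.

t_1 = g(10.500000) = 6.773810
t_2 = g(6.773810) = 5.748943

5.7489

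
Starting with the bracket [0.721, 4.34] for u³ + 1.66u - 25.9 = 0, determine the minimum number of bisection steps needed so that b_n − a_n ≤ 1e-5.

19

Initial width b − a = 4.34 − 0.721 = 3.619000.
After n steps the width is (b−a)/2^n; need (b−a)/2^n ≤ 1e-5.
So n ≥ log₂(3.619000/1e-5) = log₂(361900.0000) ≈ 18.4652.
Hence n = 19.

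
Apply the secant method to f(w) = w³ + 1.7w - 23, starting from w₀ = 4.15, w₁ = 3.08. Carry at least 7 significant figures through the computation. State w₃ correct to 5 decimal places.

2.66600

f(w_0) = 55.528375, f(w_1) = 11.454112
w_2 = 3.080000 - (11.454112)·(3.080000 - 4.150000)/(11.454112 - (55.528375)) = 2.801926; f(w_2) = 3.760609
w_3 = 2.801926 - (3.760609)·(2.801926 - 3.080000)/(3.760609 - (11.454112)) = 2.666003; f(w_3) = 0.481008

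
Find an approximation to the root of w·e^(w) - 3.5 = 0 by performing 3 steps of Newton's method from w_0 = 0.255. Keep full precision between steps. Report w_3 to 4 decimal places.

f'(w) = (w + 1)·e^(w)
w_0 = 0.255000: f = -3.170932, f' = 1.619529 → w_1 = 0.255000 - (-3.170932)/(1.619529) = 2.212934
w_1 = 2.212934: f = 16.731765, f' = 29.374270 → w_2 = 2.212934 - (16.731765)/(29.374270) = 1.643328
w_2 = 1.643328: f = 4.999879, f' = 13.672235 → w_3 = 1.643328 - (4.999879)/(13.672235) = 1.277632

1.2776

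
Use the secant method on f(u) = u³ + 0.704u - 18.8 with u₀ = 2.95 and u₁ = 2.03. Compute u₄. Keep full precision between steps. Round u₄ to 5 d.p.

2.57021

f(u_0) = 8.949175, f(u_1) = -9.005453
u_2 = 2.030000 - (-9.005453)·(2.030000 - 2.950000)/(-9.005453 - (8.949175)) = 2.491442; f(u_2) = -1.580942
u_3 = 2.491442 - (-1.580942)·(2.491442 - 2.030000)/(-1.580942 - (-9.005453)) = 2.589699; f(u_3) = 0.391074
u_4 = 2.589699 - (0.391074)·(2.589699 - 2.491442)/(0.391074 - (-1.580942)) = 2.570214; f(u_4) = -0.011744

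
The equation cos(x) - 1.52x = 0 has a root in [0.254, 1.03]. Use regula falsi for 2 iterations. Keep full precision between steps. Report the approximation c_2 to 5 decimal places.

f(0.254000) = 0.581835, f(1.030000) = -1.050781
step 1: c = 0.530552, f(c) = 0.056088 > 0 → new bracket [0.530552, 1.030000]
step 2: c = 0.555861, f(c) = 0.004538 > 0 → new bracket [0.555861, 1.030000]

0.55586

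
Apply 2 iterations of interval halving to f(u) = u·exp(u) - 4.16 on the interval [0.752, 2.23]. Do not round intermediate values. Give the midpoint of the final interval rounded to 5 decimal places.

1.30625

f(0.752000) = -2.564829, f(2.230000) = 16.578701 (opposite signs)
step 1: m = 1.491000, f(m) = 2.462328 > 0 → root in [0.752000, 1.491000]
step 2: m = 1.121500, f(m) = -0.717606 < 0 → root in [1.121500, 1.491000]
Midpoint of [1.121500, 1.491000] = 1.306250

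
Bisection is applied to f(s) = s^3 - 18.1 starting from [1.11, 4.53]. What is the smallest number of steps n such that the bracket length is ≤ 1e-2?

9

Initial width b − a = 4.53 − 1.11 = 3.420000.
After n steps the width is (b−a)/2^n; need (b−a)/2^n ≤ 1e-2.
So n ≥ log₂(3.420000/1e-2) = log₂(342.0000) ≈ 8.4179.
Hence n = 9.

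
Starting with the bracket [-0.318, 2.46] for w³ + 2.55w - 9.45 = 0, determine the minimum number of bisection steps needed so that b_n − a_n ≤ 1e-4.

Initial width b − a = 2.46 − -0.318 = 2.778000.
After n steps the width is (b−a)/2^n; need (b−a)/2^n ≤ 1e-4.
So n ≥ log₂(2.778000/1e-4) = log₂(27780.0000) ≈ 14.7618.
Hence n = 15.

15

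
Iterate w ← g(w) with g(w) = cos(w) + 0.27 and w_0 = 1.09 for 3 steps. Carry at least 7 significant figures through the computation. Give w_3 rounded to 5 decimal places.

w_1 = g(1.090000) = 0.732485
w_2 = g(0.732485) = 1.013515
w_3 = g(1.013515) = 0.798881

0.79888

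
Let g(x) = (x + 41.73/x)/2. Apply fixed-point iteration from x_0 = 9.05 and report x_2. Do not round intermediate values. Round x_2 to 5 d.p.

6.46993

x_1 = g(9.050000) = 6.830525
x_2 = g(6.830525) = 6.469933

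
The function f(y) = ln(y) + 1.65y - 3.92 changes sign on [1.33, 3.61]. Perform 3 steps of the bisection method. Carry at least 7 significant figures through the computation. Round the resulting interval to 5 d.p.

[1.90000, 2.18500]

f(1.330000) = -1.440321, f(3.610000) = 3.320208 (opposite signs)
step 1: m = 2.470000, f(m) = 1.059718 > 0 → root in [1.330000, 2.470000]
step 2: m = 1.900000, f(m) = -0.143146 < 0 → root in [1.900000, 2.470000]
step 3: m = 2.185000, f(m) = 0.466866 > 0 → root in [1.900000, 2.185000]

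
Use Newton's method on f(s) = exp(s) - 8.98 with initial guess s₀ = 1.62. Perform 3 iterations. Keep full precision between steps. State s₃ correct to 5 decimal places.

2.19518

f'(s) = exp(s)
s_0 = 1.620000: f = -3.926910, f' = 5.053090 → s_1 = 1.620000 - (-3.926910)/(5.053090) = 2.397130
s_1 = 2.397130: f = 2.011589, f' = 10.991589 → s_2 = 2.397130 - (2.011589)/(10.991589) = 2.214119
s_2 = 2.214119: f = 0.173338, f' = 9.153338 → s_3 = 2.214119 - (0.173338)/(9.153338) = 2.195181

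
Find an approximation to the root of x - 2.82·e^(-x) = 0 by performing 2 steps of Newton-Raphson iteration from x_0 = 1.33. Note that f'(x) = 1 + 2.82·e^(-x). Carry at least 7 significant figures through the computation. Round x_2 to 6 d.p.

1.018318

Newton update: x ← x − f(x)/f'(x).
x_0 = 1.330000: f = 0.584174, f' = 1.745826 → x_1 = 1.330000 - (0.584174)/(1.745826) = 0.995388
x_1 = 0.995388: f = -0.046827, f' = 2.042216 → x_2 = 0.995388 - (-0.046827)/(2.042216) = 1.018318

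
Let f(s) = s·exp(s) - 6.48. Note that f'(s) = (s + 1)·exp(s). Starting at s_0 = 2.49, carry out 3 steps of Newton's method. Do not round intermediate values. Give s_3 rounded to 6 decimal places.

1.486674

s_0 = 2.490000: f = 23.552578, f' = 42.093854 → s_1 = 2.490000 - (23.552578)/(42.093854) = 1.930475
s_1 = 1.930475: f = 6.826340, f' = 20.199121 → s_2 = 1.930475 - (6.826340)/(20.199121) = 1.592522
s_2 = 1.592522: f = 1.349053, f' = 12.745186 → s_3 = 1.592522 - (1.349053)/(12.745186) = 1.486674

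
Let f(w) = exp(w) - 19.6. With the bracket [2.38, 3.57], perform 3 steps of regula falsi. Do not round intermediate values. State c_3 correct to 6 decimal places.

2.962816

f(2.380000) = -8.795097, f(3.570000) = 15.916593
step 1: c = 2.803531, f(c) = -3.097185 < 0 → new bracket [2.803531, 3.570000]
step 2: c = 2.928382, f(c) = -0.902640 < 0 → new bracket [2.928382, 3.570000]
step 3: c = 2.962816, f(c) = -0.247606 < 0 → new bracket [2.962816, 3.570000]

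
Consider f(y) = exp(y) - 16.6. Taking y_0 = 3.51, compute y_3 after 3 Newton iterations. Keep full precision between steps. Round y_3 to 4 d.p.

f'(y) = exp(y)
y_0 = 3.510000: f = 16.848268, f' = 33.448268 → y_1 = 3.510000 - (16.848268)/(33.448268) = 3.006289
y_1 = 3.006289: f = 3.612248, f' = 20.212248 → y_2 = 3.006289 - (3.612248)/(20.212248) = 2.827573
y_2 = 2.827573: f = 0.304383, f' = 16.904383 → y_3 = 2.827573 - (0.304383)/(16.904383) = 2.809567

2.8096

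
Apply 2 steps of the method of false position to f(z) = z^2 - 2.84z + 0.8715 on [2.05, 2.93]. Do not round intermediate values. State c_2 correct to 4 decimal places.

f(2.050000) = -0.748000, f(2.930000) = 1.135200
step 1: c = 2.399533, f(c) = -0.185416 < 0 → new bracket [2.399533, 2.930000]
step 2: c = 2.474011, f(c) = -0.033961 < 0 → new bracket [2.474011, 2.930000]

2.4740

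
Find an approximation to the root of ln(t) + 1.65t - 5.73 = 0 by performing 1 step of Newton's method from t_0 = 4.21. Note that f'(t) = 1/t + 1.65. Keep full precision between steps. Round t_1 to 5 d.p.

t_0 = 4.210000: f = 2.653963, f' = 1.887530 → t_1 = 4.210000 - (2.653963)/(1.887530) = 2.803949

2.80395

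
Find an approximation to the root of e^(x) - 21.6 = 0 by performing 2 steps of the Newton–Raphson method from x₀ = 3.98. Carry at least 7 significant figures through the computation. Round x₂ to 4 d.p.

Newton update: x ← x − f(x)/f'(x).
f'(x) = e^(x)
x_0 = 3.980000: f = 31.917034, f' = 53.517034 → x_1 = 3.980000 - (31.917034)/(53.517034) = 3.383610
x_1 = 3.383610: f = 7.876986, f' = 29.476986 → x_2 = 3.383610 - (7.876986)/(29.476986) = 3.116385

3.1164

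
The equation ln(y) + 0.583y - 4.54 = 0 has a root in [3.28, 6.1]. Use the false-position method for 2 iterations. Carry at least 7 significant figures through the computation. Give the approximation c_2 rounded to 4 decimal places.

5.0228

f(3.280000) = -1.439917, f(6.100000) = 0.824589
step 1: c = 5.073135, f(c) = 0.041597 > 0 → new bracket [3.280000, 5.073135]
step 2: c = 5.022789, f(c) = 0.002271 > 0 → new bracket [3.280000, 5.022789]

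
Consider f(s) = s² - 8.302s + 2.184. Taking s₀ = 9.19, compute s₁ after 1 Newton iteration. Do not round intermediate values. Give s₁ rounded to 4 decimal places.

f'(s) = 2s - 8.302
s_0 = 9.190000: f = 10.344720, f' = 10.078000 → s_1 = 9.190000 - (10.344720)/(10.078000) = 8.163534

8.1635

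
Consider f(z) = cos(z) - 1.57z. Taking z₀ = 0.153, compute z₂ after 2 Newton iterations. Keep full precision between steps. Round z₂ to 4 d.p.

f'(z) = -sin(z) - 1.57
z_0 = 0.153000: f = 0.748108, f' = -1.722404 → z_1 = 0.153000 - (0.748108)/(-1.722404) = 0.587340
z_1 = 0.587340: f = -0.089705, f' = -2.124148 → z_2 = 0.587340 - (-0.089705)/(-2.124148) = 0.545108

0.5451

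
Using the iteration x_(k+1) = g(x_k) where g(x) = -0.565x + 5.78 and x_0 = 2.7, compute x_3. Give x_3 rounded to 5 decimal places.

x_1 = g(2.700000) = 4.254500
x_2 = g(4.254500) = 3.376208
x_3 = g(3.376208) = 3.872443

3.87244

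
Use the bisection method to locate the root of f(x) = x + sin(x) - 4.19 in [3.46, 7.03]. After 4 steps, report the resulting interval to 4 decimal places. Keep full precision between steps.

[5.0219, 5.2450]

f(3.460000) = -1.043054, f(7.030000) = 3.519305 (opposite signs)
step 1: m = 5.245000, f(m) = 0.193516 > 0 → root in [3.460000, 5.245000]
step 2: m = 4.352500, f(m) = -0.773436 < 0 → root in [4.352500, 5.245000]
step 3: m = 4.798750, f(m) = -0.387523 < 0 → root in [4.798750, 5.245000]
step 4: m = 5.021875, f(m) = -0.120615 < 0 → root in [5.021875, 5.245000]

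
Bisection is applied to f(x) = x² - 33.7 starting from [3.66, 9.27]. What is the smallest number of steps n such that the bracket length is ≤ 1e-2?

Initial width b − a = 9.27 − 3.66 = 5.610000.
After n steps the width is (b−a)/2^n; need (b−a)/2^n ≤ 1e-2.
So n ≥ log₂(5.610000/1e-2) = log₂(561.0000) ≈ 9.1319.
Hence n = 10.

10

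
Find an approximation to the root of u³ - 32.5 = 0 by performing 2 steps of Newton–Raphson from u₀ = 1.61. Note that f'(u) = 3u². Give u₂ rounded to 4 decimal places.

u_0 = 1.610000: f = -28.326719, f' = 7.776300 → u_1 = 1.610000 - (-28.326719)/(7.776300) = 5.252699
u_1 = 5.252699: f = 112.426400, f' = 82.772535 → u_2 = 5.252699 - (112.426400)/(82.772535) = 3.894442

3.8944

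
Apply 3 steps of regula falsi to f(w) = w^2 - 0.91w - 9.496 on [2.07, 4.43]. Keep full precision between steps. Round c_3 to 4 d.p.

3.5664

f(2.070000) = -7.094800, f(4.430000) = 6.097600
step 1: c = 3.339195, f(c) = -1.384444 < 0 → new bracket [3.339195, 4.430000]
step 2: c = 3.541033, f(c) = -0.179427 < 0 → new bracket [3.541033, 4.430000]
step 3: c = 3.566444, f(c) = -0.021944 < 0 → new bracket [3.566444, 4.430000]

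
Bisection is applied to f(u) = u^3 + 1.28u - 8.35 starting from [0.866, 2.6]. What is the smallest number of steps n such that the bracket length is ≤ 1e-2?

8

Initial width b − a = 2.6 − 0.866 = 1.734000.
After n steps the width is (b−a)/2^n; need (b−a)/2^n ≤ 1e-2.
So n ≥ log₂(1.734000/1e-2) = log₂(173.4000) ≈ 7.4380.
Hence n = 8.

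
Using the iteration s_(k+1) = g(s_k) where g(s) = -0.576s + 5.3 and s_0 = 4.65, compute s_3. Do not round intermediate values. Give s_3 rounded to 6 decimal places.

s_1 = g(4.650000) = 2.621600
s_2 = g(2.621600) = 3.789958
s_3 = g(3.789958) = 3.116984

3.116984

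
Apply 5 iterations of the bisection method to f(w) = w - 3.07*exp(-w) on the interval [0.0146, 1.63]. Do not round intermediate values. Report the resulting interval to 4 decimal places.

[1.0242, 1.0747]

f(0.014600) = -3.010904, f(1.630000) = 1.028496 (opposite signs)
step 1: m = 0.822300, f(m) = -0.526719 < 0 → root in [0.822300, 1.630000]
step 2: m = 1.226150, f(m) = 0.325350 > 0 → root in [0.822300, 1.226150]
step 3: m = 1.024225, f(m) = -0.078134 < 0 → root in [1.024225, 1.226150]
step 4: m = 1.125188, f(m) = 0.128691 > 0 → root in [1.024225, 1.125188]
step 5: m = 1.074706, f(m) = 0.026614 > 0 → root in [1.024225, 1.074706]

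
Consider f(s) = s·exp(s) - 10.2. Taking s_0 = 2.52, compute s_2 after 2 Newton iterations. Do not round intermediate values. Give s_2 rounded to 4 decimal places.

1.8044

f'(s) = (s + 1)·exp(s)
s_0 = 2.520000: f = 21.120064, f' = 43.748660 → s_1 = 2.520000 - (21.120064)/(43.748660) = 2.037241
s_1 = 2.037241: f = 5.424455, f' = 23.293874 → s_2 = 2.037241 - (5.424455)/(23.293874) = 1.804370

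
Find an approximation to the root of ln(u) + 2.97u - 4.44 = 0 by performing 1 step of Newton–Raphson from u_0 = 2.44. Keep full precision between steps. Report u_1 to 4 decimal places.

f'(u) = 1/u + 2.97
u_0 = 2.440000: f = 3.698798, f' = 3.379836 → u_1 = 2.440000 - (3.698798)/(3.379836) = 1.345628

1.3456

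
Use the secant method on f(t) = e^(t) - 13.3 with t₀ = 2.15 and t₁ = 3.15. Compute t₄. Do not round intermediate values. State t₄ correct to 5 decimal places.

f(t_0) = -4.715142, f(t_1) = 10.036065
t_2 = 3.150000 - (10.036065)·(3.150000 - 2.150000)/(10.036065 - (-4.715142)) = 2.469644; f(t_2) = -1.481756
t_3 = 2.469644 - (-1.481756)·(2.469644 - 3.150000)/(-1.481756 - (10.036065)) = 2.557172; f(t_3) = -0.400720
t_4 = 2.557172 - (-0.400720)·(2.557172 - 2.469644)/(-0.400720 - (-1.481756)) = 2.589616; f(t_4) = 0.024656

2.58962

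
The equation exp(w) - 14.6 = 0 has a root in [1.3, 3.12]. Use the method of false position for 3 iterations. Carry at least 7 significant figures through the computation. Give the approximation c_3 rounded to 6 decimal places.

f(1.300000) = -10.930703, f(3.120000) = 8.046380
step 1: c = 2.348311, f(c) = -4.132128 < 0 → new bracket [2.348311, 3.120000]
step 2: c = 2.610142, f(c) = -0.999012 < 0 → new bracket [2.610142, 3.120000]
step 3: c = 2.666453, f(c) = -0.211154 < 0 → new bracket [2.666453, 3.120000]

2.666453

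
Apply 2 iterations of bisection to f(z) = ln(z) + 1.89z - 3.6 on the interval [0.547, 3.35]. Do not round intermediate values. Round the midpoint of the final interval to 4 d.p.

1.5981

f(0.547000) = -3.169476, f(3.350000) = 3.940460 (opposite signs)
step 1: m = 1.948500, f(m) = 0.749725 > 0 → root in [0.547000, 1.948500]
step 2: m = 1.247750, f(m) = -1.020411 < 0 → root in [1.247750, 1.948500]
Midpoint of [1.247750, 1.948500] = 1.598125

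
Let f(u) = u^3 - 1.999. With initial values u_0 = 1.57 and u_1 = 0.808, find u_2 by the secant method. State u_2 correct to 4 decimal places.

Secant update: u_(k+1) = u_k − f(u_k)·(u_k − u_(k-1))/(f(u_k) − f(u_(k-1))).
f(u_0) = 1.870893, f(u_1) = -1.471486
u_2 = 0.808000 - (-1.471486)·(0.808000 - 1.570000)/(-1.471486 - (1.870893)) = 1.143471; f(u_2) = -0.503881

1.1435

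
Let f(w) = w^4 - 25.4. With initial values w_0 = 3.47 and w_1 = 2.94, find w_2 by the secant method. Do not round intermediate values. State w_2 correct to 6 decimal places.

Secant update: w_(k+1) = w_k − f(w_k)·(w_k − w_(k-1))/(f(w_k) − f(w_(k-1))).
f(w_0) = 119.583273, f(w_1) = 49.311821
w_2 = 2.940000 - (49.311821)·(2.940000 - 3.470000)/(49.311821 - (119.583273)) = 2.568081; f(w_2) = 18.094575

2.568081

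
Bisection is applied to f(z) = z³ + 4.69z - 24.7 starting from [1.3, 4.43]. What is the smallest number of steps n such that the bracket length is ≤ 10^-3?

12

Initial width b − a = 4.43 − 1.3 = 3.130000.
After n steps the width is (b−a)/2^n; need (b−a)/2^n ≤ 10^-3.
So n ≥ log₂(3.130000/10^-3) = log₂(3130.0000) ≈ 11.6119.
Hence n = 12.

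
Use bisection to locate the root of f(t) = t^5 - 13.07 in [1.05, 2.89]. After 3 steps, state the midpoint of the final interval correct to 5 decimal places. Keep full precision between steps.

f(1.050000) = -11.793718, f(2.890000) = 188.529390 (opposite signs)
step 1: m = 1.970000, f(m) = 16.600928 > 0 → root in [1.050000, 1.970000]
step 2: m = 1.510000, f(m) = -5.219727 < 0 → root in [1.510000, 1.970000]
step 3: m = 1.740000, f(m) = 2.879469 > 0 → root in [1.510000, 1.740000]
Midpoint of [1.510000, 1.740000] = 1.625000

1.62500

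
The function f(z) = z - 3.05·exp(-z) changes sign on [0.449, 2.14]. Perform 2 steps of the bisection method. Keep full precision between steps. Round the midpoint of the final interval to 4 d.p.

1.0831

f(0.449000) = -1.497712, f(2.140000) = 1.781153 (opposite signs)
step 1: m = 1.294500, f(m) = 0.458694 > 0 → root in [0.449000, 1.294500]
step 2: m = 0.871750, f(m) = -0.403818 < 0 → root in [0.871750, 1.294500]
Midpoint of [0.871750, 1.294500] = 1.083125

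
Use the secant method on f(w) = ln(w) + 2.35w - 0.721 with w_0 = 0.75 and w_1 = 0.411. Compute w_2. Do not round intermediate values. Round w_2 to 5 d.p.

0.56722

f(w_0) = 0.753818, f(w_1) = -0.644312
w_2 = 0.411000 - (-0.644312)·(0.411000 - 0.750000)/(-0.644312 - (0.753818)) = 0.567224; f(w_2) = 0.044976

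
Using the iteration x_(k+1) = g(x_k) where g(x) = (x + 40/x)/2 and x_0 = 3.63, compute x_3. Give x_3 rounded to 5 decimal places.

x_1 = g(3.630000) = 7.324642
x_2 = g(7.324642) = 6.392830
x_3 = g(6.392830) = 6.324920

6.32492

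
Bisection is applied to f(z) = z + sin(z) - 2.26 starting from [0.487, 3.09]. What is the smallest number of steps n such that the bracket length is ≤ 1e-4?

15

Initial width b − a = 3.09 − 0.487 = 2.603000.
After n steps the width is (b−a)/2^n; need (b−a)/2^n ≤ 1e-4.
So n ≥ log₂(2.603000/1e-4) = log₂(26030.0000) ≈ 14.6679.
Hence n = 15.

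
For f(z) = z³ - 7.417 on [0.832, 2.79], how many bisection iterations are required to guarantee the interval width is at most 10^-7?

Initial width b − a = 2.79 − 0.832 = 1.958000.
After n steps the width is (b−a)/2^n; need (b−a)/2^n ≤ 10^-7.
So n ≥ log₂(1.958000/10^-7) = log₂(19580000.0000) ≈ 24.2229.
Hence n = 25.

25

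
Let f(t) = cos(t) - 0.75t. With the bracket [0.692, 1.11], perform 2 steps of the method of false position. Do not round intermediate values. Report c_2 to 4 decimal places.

False-position update: c = (a·f(b) − b·f(a))/(f(b) − f(a)); replace the endpoint whose sign matches f(c).
f(0.692000) = 0.250971, f(1.110000) = -0.387838
step 1: c = 0.856221, f(c) = 0.013131 > 0 → new bracket [0.856221, 1.110000]
step 2: c = 0.864532, f(c) = 0.000598 > 0 → new bracket [0.864532, 1.110000]

0.8645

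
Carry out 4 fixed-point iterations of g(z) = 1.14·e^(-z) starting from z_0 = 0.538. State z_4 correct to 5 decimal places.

z_1 = g(0.538000) = 0.665663
z_2 = g(0.665663) = 0.585883
z_3 = g(0.585883) = 0.634540
z_4 = g(0.634540) = 0.604404

0.60440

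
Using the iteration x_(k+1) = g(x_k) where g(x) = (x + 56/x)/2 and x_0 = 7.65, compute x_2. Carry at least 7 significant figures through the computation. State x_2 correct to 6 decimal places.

7.483315

x_1 = g(7.650000) = 7.485131
x_2 = g(7.485131) = 7.483315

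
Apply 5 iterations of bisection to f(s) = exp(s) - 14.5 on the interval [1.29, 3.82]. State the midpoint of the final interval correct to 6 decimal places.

f(1.290000) = -10.867213, f(3.820000) = 31.104208 (opposite signs)
step 1: m = 2.555000, f(m) = -1.628700 < 0 → root in [2.555000, 3.820000]
step 2: m = 3.187500, f(m) = 9.727782 > 0 → root in [2.555000, 3.187500]
step 3: m = 2.871250, f(m) = 3.159078 > 0 → root in [2.555000, 2.871250]
step 4: m = 2.713125, f(m) = 0.576315 > 0 → root in [2.555000, 2.713125]
step 5: m = 2.634062, f(m) = -0.569753 < 0 → root in [2.634062, 2.713125]
Midpoint of [2.634062, 2.713125] = 2.673594

2.673594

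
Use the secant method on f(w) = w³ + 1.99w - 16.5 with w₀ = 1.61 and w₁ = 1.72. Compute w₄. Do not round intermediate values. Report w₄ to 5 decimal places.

f(w_0) = -9.122819, f(w_1) = -7.988752
w_2 = 1.720000 - (-7.988752)·(1.720000 - 1.610000)/(-7.988752 - (-9.122819)) = 2.494877; f(w_2) = 3.993951
w_3 = 2.494877 - (3.993951)·(2.494877 - 1.720000)/(3.993951 - (-7.988752)) = 2.236603; f(w_3) = -0.860790
w_4 = 2.236603 - (-0.860790)·(2.236603 - 2.494877)/(-0.860790 - (3.993951)) = 2.282398; f(w_4) = -0.068248

2.28240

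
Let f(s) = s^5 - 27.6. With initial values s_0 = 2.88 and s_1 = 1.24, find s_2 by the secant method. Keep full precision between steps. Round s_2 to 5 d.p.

f(s_0) = 170.535566, f(s_1) = -24.668375
s_2 = 1.240000 - (-24.668375)·(1.240000 - 2.880000)/(-24.668375 - (170.535566)) = 1.447251; f(s_2) = -21.250804

1.44725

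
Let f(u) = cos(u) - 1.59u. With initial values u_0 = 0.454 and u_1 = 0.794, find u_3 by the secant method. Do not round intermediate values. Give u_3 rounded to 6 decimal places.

0.539383

f(u_0) = 0.176840, f(u_1) = -0.561462
u_2 = 0.794000 - (-0.561462)·(0.794000 - 0.454000)/(-0.561462 - (0.176840)) = 0.535438; f(u_2) = 0.008699
u_3 = 0.535438 - (0.008699)·(0.535438 - 0.794000)/(0.008699 - (-0.561462)) = 0.539383; f(u_3) = 0.000407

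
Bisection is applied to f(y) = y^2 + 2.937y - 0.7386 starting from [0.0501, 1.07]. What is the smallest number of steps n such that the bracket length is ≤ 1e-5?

17

Initial width b − a = 1.07 − 0.0501 = 1.019900.
After n steps the width is (b−a)/2^n; need (b−a)/2^n ≤ 1e-5.
So n ≥ log₂(1.019900/1e-5) = log₂(101990.0000) ≈ 16.6381.
Hence n = 17.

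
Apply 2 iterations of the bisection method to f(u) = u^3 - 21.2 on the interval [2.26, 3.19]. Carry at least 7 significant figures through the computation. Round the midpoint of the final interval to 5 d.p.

f(2.260000) = -9.656824, f(3.190000) = 11.261759 (opposite signs)
step 1: m = 2.725000, f(m) = -0.965172 < 0 → root in [2.725000, 3.190000]
step 2: m = 2.957500, f(m) = 4.668679 > 0 → root in [2.725000, 2.957500]
Midpoint of [2.725000, 2.957500] = 2.841250

2.84125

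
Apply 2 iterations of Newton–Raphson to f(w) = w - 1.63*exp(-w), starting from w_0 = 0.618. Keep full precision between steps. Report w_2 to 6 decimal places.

0.761299

Newton update: w ← w − f(w)/f'(w).
f'(w) = 1 + 1.63*exp(-w)
w_0 = 0.618000: f = -0.260605, f' = 1.878605 → w_1 = 0.618000 - (-0.260605)/(1.878605) = 0.756723
w_1 = 0.756723: f = -0.008076, f' = 1.764799 → w_2 = 0.756723 - (-0.008076)/(1.764799) = 0.761299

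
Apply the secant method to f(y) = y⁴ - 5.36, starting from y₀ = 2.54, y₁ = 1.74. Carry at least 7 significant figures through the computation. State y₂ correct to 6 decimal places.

1.646180

f(y_0) = 36.263143, f(y_1) = 3.806362
y_2 = 1.740000 - (3.806362)·(1.740000 - 2.540000)/(3.806362 - (36.263143)) = 1.646180; f(y_2) = 1.983608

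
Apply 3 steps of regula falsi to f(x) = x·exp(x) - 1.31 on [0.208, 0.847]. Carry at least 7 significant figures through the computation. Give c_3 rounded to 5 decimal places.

f(0.208000) = -1.053908, f(0.847000) = 0.665745
step 1: c = 0.599618, f(c) = -0.217842 < 0 → new bracket [0.599618, 0.847000]
step 2: c = 0.660608, f(c) = -0.031082 < 0 → new bracket [0.660608, 0.847000]
step 3: c = 0.668922, f(c) = -0.004175 < 0 → new bracket [0.668922, 0.847000]

0.66892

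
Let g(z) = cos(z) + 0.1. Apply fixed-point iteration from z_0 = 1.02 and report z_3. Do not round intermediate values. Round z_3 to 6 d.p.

z_1 = g(1.020000) = 0.623366
z_2 = g(0.623366) = 0.911918
z_3 = g(0.911918) = 0.712230

0.712230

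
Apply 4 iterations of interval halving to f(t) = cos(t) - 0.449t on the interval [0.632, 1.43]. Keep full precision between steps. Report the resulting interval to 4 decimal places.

[1.0310, 1.0809]

f(0.632000) = 0.523080, f(1.430000) = -0.501738 (opposite signs)
step 1: m = 1.031000, f(m) = 0.051042 > 0 → root in [1.031000, 1.430000]
step 2: m = 1.230500, f(m) = -0.218728 < 0 → root in [1.031000, 1.230500]
step 3: m = 1.130750, f(m) = -0.081725 < 0 → root in [1.031000, 1.130750]
step 4: m = 1.080875, f(m) = -0.014756 < 0 → root in [1.031000, 1.080875]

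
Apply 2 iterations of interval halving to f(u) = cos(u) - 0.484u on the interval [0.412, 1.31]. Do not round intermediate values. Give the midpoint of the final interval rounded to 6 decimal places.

0.973250

f(0.412000) = 0.716914, f(1.310000) = -0.376190 (opposite signs)
step 1: m = 0.861000, f(m) = 0.234955 > 0 → root in [0.861000, 1.310000]
step 2: m = 1.085500, f(m) = -0.058912 < 0 → root in [0.861000, 1.085500]
Midpoint of [0.861000, 1.085500] = 0.973250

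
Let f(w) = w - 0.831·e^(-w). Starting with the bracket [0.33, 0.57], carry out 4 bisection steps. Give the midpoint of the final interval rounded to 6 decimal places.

f(0.330000) = -0.267426, f(0.570000) = 0.100048 (opposite signs)
step 1: m = 0.450000, f(m) = -0.079869 < 0 → root in [0.450000, 0.570000]
step 2: m = 0.510000, f(m) = 0.010988 > 0 → root in [0.450000, 0.510000]
step 3: m = 0.480000, f(m) = -0.034209 < 0 → root in [0.480000, 0.510000]
step 4: m = 0.495000, f(m) = -0.011553 < 0 → root in [0.495000, 0.510000]
Midpoint of [0.495000, 0.510000] = 0.502500

0.502500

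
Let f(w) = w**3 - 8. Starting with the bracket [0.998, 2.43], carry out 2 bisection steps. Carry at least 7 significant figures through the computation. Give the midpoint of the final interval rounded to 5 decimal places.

1.89300

f(0.998000) = -7.005988, f(2.430000) = 6.348907 (opposite signs)
step 1: m = 1.714000, f(m) = -2.964618 < 0 → root in [1.714000, 2.430000]
step 2: m = 2.072000, f(m) = 0.895477 > 0 → root in [1.714000, 2.072000]
Midpoint of [1.714000, 2.072000] = 1.893000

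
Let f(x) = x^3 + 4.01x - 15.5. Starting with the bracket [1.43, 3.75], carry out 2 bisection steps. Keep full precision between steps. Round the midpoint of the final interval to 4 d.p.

1.7200

f(1.430000) = -6.841493, f(3.750000) = 52.271875 (opposite signs)
step 1: m = 2.590000, f(m) = 12.259879 > 0 → root in [1.430000, 2.590000]
step 2: m = 2.010000, f(m) = 0.680701 > 0 → root in [1.430000, 2.010000]
Midpoint of [1.430000, 2.010000] = 1.720000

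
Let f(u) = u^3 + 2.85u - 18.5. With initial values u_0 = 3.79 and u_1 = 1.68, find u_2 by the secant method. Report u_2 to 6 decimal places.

2.019739

f(u_0) = 46.741439, f(u_1) = -8.970368
u_2 = 1.680000 - (-8.970368)·(1.680000 - 3.790000)/(-8.970368 - (46.741439)) = 2.019739; f(u_2) = -4.504530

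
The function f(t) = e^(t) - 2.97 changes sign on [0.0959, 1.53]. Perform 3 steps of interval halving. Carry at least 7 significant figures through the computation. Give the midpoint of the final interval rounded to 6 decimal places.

f(0.095900) = -1.869351, f(1.530000) = 1.648177 (opposite signs)
step 1: m = 0.812950, f(m) = -0.715451 < 0 → root in [0.812950, 1.530000]
step 2: m = 1.171475, f(m) = 0.256749 > 0 → root in [0.812950, 1.171475]
step 3: m = 0.992213, f(m) = -0.272805 < 0 → root in [0.992213, 1.171475]
Midpoint of [0.992213, 1.171475] = 1.081844

1.081844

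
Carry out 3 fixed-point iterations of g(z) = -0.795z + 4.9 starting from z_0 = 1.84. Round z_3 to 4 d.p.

z_1 = g(1.840000) = 3.437200
z_2 = g(3.437200) = 2.167426
z_3 = g(2.167426) = 3.176896

3.1769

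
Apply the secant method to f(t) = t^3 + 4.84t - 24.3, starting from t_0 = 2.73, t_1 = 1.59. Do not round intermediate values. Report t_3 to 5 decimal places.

2.37712

f(t_0) = 9.259617, f(t_1) = -12.584721
t_2 = 1.590000 - (-12.584721)·(1.590000 - 2.730000)/(-12.584721 - (9.259617)) = 2.246764; f(t_2) = -2.084107
t_3 = 2.246764 - (-2.084107)·(2.246764 - 1.590000)/(-2.084107 - (-12.584721)) = 2.377115; f(t_3) = 0.637553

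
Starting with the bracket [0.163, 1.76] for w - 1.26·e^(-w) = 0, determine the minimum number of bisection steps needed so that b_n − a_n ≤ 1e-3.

11

Initial width b − a = 1.76 − 0.163 = 1.597000.
After n steps the width is (b−a)/2^n; need (b−a)/2^n ≤ 1e-3.
So n ≥ log₂(1.597000/1e-3) = log₂(1597.0000) ≈ 10.6411.
Hence n = 11.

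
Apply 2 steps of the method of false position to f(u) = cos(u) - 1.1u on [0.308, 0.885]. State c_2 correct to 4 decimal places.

f(0.308000) = 0.614142, f(0.885000) = -0.340210
step 1: c = 0.679309, f(c) = 0.030767 > 0 → new bracket [0.679309, 0.885000]
step 2: c = 0.696368, f(c) = 0.001172 > 0 → new bracket [0.696368, 0.885000]

0.6964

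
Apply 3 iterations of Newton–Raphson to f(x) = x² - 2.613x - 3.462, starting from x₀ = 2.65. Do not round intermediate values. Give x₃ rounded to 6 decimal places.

3.580118

f'(x) = 2x - 2.613
x_0 = 2.650000: f = -3.363950, f' = 2.687000 → x_1 = 2.650000 - (-3.363950)/(2.687000) = 3.901935
x_1 = 3.901935: f = 1.567342, f' = 5.190870 → x_2 = 3.901935 - (1.567342)/(5.190870) = 3.599993
x_2 = 3.599993: f = 0.091169, f' = 4.586986 → x_3 = 3.599993 - (0.091169)/(4.586986) = 3.580118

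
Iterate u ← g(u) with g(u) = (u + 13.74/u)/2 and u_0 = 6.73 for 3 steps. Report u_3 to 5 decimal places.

3.70712

u_1 = g(6.730000) = 4.385802
u_2 = g(4.385802) = 3.759319
u_3 = g(3.759319) = 3.707118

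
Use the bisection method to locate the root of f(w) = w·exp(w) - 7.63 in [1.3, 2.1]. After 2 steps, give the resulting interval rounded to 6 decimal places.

[1.500000, 1.700000]

f(1.300000) = -2.859914, f(2.100000) = 9.518957 (opposite signs)
step 1: m = 1.700000, f(m) = 1.675711 > 0 → root in [1.300000, 1.700000]
step 2: m = 1.500000, f(m) = -0.907466 < 0 → root in [1.500000, 1.700000]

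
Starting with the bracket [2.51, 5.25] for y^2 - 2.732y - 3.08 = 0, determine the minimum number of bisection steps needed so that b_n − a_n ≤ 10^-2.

Initial width b − a = 5.25 − 2.51 = 2.740000.
After n steps the width is (b−a)/2^n; need (b−a)/2^n ≤ 10^-2.
So n ≥ log₂(2.740000/10^-2) = log₂(274.0000) ≈ 8.0980.
Hence n = 9.

9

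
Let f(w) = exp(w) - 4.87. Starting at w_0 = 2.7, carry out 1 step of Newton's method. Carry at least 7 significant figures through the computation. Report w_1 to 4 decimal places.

2.0273

f'(w) = exp(w)
w_0 = 2.700000: f = 10.009732, f' = 14.879732 → w_1 = 2.700000 - (10.009732)/(14.879732) = 2.027291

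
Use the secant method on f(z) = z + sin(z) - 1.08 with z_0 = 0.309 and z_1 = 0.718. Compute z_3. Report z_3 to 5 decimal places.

Secant update: z_(k+1) = z_k − f(z_k)·(z_k − z_(k-1))/(f(z_k) − f(z_(k-1))).
f(z_0) = -0.466894, f(z_1) = 0.295880
z_2 = 0.718000 - (0.295880)·(0.718000 - 0.309000)/(0.295880 - (-0.466894)) = 0.559349; f(z_2) = 0.009983
z_3 = 0.559349 - (0.009983)·(0.559349 - 0.718000)/(0.009983 - (0.295880)) = 0.553809; f(z_3) = -0.000261

0.55381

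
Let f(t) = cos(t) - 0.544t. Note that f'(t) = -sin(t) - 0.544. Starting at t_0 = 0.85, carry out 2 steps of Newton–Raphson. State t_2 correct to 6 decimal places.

0.997335

t_0 = 0.850000: f = 0.197583, f' = -1.295280 → t_1 = 0.850000 - (0.197583)/(-1.295280) = 1.002541
t_1 = 1.002541: f = -0.007220, f' = -1.386841 → t_2 = 1.002541 - (-0.007220)/(-1.386841) = 0.997335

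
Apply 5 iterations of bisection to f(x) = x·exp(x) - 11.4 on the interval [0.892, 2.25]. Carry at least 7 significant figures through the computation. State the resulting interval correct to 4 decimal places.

f(0.892000) = -9.223516, f(2.250000) = 9.947406 (opposite signs)
step 1: m = 1.571000, f(m) = -3.841201 < 0 → root in [1.571000, 2.250000]
step 2: m = 1.910500, f(m) = 1.508229 > 0 → root in [1.571000, 1.910500]
step 3: m = 1.740750, f(m) = -1.474908 < 0 → root in [1.740750, 1.910500]
step 4: m = 1.825625, f(m) = -0.068943 < 0 → root in [1.825625, 1.910500]
step 5: m = 1.868062, f(m) = 0.697082 > 0 → root in [1.825625, 1.868062]

[1.8256, 1.8681]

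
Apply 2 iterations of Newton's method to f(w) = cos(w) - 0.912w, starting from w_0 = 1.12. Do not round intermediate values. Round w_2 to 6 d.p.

Newton update: w ← w − f(w)/f'(w).
f'(w) = -sin(w) - 0.912
w_0 = 1.120000: f = -0.585758, f' = -1.812100 → w_1 = 1.120000 - (-0.585758)/(-1.812100) = 0.796752
w_1 = 0.796752: f = -0.027605, f' = -1.627090 → w_2 = 0.796752 - (-0.027605)/(-1.627090) = 0.779786

0.779786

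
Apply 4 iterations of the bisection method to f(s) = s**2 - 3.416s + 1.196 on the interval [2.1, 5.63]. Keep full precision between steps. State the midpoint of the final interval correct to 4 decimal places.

f(2.100000) = -1.567600, f(5.630000) = 13.660820 (opposite signs)
step 1: m = 3.865000, f(m) = 2.931385 > 0 → root in [2.100000, 3.865000]
step 2: m = 2.982500, f(m) = -0.096914 < 0 → root in [2.982500, 3.865000]
step 3: m = 3.423750, f(m) = 1.222534 > 0 → root in [2.982500, 3.423750]
step 4: m = 3.203125, f(m) = 0.514135 > 0 → root in [2.982500, 3.203125]
Midpoint of [2.982500, 3.203125] = 3.092812

3.0928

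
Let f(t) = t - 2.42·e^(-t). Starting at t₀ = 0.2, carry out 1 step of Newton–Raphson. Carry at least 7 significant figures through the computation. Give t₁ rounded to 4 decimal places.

0.7975

f'(t) = 1 + 2.42·e^(-t)
t_0 = 0.200000: f = -1.781328, f' = 2.981328 → t_1 = 0.200000 - (-1.781328)/(2.981328) = 0.797495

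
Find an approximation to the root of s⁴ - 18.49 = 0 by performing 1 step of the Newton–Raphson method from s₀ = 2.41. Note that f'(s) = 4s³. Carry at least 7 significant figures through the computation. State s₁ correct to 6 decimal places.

s_0 = 2.410000: f = 15.244026, f' = 55.990084 → s_1 = 2.410000 - (15.244026)/(55.990084) = 2.137737

2.137737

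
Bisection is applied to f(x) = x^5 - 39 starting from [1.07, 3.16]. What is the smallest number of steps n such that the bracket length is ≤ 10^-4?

15

Initial width b − a = 3.16 − 1.07 = 2.090000.
After n steps the width is (b−a)/2^n; need (b−a)/2^n ≤ 10^-4.
So n ≥ log₂(2.090000/10^-4) = log₂(20900.0000) ≈ 14.3512.
Hence n = 15.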